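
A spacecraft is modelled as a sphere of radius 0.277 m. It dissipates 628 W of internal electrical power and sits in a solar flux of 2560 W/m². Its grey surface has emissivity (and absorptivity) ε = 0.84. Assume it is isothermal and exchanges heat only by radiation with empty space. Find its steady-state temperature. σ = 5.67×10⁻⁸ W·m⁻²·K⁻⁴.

At steady state, absorbed solar power + internal power = radiated power.
Absorbed: α·S·A_cross = 0.84·2560·0.2411 = 518.4 W (cross-section πr²).
Total input = 518.4 + 628 = 1146 W.
Radiated: εσ·A_surf·T⁴ with A_surf = 4πr² = 0.9642 m².
T⁴ = 1146/(0.84·5.67×10⁻⁸·0.9642) = 2.496×10¹⁰ K⁴.

T ≈ 397 K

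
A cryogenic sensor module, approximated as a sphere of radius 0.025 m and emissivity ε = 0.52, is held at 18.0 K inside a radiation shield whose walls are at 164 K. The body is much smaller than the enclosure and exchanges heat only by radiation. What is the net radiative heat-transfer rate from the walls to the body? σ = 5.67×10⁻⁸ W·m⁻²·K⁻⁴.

P_net ≈ 0.167 W

For a small grey body in a large enclosure: P_net = εσA(T_body⁴ − T_wall⁴).
A = 4πr² = 0.007854 m²; T_body⁴ − T_wall⁴ = 1.050×10⁵ − 7.234×10⁸ = -7.233×10⁸ K⁴.
|P_net| = 0.52·5.67×10⁻⁸·0.007854·7.233×10⁸.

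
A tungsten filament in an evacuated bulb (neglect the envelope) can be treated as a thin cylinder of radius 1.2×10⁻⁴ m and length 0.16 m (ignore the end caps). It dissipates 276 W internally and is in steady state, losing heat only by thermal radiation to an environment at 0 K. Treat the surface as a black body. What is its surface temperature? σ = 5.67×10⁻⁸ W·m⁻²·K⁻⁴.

Steady state: internal power = radiated power, P = εσA T⁴.
Radiating area A = 2πrL = 1.206×10⁻⁴ m².
T⁴ = P/(εσA) = 276/(1.0·5.67×10⁻⁸·1.206×10⁻⁴) = 4.035×10¹³ K⁴.
T = (4.035×10¹³)^(1/4).

T ≈ 2520 K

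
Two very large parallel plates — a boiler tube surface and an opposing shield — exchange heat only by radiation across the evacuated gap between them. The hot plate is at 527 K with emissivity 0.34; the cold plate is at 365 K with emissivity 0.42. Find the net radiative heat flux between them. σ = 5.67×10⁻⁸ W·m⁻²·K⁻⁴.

q ≈ 779 W/m²

For two infinite grey parallel plates, q = σ(T₁⁴ − T₂⁴)/(1/ε₁ + 1/ε₂ − 1).
T₁⁴ − T₂⁴ = 7.713×10¹⁰ − 1.775×10¹⁰ = 5.938×10¹⁰ K⁴.
1/ε₁ + 1/ε₂ − 1 = 2.941 + 2.381 − 1 = 4.322.
q = 5.67×10⁻⁸ × 5.938×10¹⁰ / 4.322.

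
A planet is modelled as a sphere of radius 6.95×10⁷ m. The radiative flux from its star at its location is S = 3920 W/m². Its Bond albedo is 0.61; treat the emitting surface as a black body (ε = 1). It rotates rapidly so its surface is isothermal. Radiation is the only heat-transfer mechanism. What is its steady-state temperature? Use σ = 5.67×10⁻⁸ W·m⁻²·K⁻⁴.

T ≈ 287 K

At equilibrium, absorbed power = emitted power.
Absorbing cross-section = πr² = 1.517×10¹⁶ m²; emitting surface = 4πr² = 6.070×10¹⁶ m² (ratio 4).
(1−a)S·A_cross = εσ·A_surf·T⁴  ⇒  T⁴ = (1−a)S/(4σ).
T⁴ = 0.390·3920/(4·5.67×10⁻⁸) = 6.741×10⁹ K⁴.
T = (6.741×10⁹)^(1/4).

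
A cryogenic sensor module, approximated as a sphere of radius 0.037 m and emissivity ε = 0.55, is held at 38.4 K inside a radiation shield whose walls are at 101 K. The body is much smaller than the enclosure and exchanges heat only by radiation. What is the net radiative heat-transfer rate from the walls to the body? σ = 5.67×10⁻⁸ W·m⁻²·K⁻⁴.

P_net ≈ 0.0547 W

For a small grey body in a large enclosure: P_net = εσA(T_body⁴ − T_wall⁴).
A = 4πr² = 0.01720 m²; T_body⁴ − T_wall⁴ = 2.174×10⁶ − 1.041×10⁸ = -1.019×10⁸ K⁴.
|P_net| = 0.55·5.67×10⁻⁸·0.01720·1.019×10⁸.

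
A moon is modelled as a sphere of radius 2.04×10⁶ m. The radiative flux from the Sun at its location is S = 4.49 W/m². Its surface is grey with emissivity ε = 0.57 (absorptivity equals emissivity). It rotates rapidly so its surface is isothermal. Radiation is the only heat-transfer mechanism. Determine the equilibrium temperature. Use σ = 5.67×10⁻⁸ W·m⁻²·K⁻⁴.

T ≈ 66.7 K

At equilibrium, absorbed power = emitted power.
Absorbing cross-section = πr² = 1.307×10¹³ m²; emitting surface = 4πr² = 5.230×10¹³ m² (ratio 4).
εS·A_cross = εσ·A_surf·T⁴  ⇒  T⁴ = S/(4σ)   (ε cancels).
T⁴ = 4.49/(4·5.67×10⁻⁸) = 1.980×10⁷ K⁴.
T = (1.980×10⁷)^(1/4).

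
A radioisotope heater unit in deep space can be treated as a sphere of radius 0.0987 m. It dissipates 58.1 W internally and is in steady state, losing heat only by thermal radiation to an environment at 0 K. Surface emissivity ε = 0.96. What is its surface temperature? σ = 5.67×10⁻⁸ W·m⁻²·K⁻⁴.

T ≈ 306 K

Steady state: internal power = radiated power, P = εσA T⁴.
Radiating area A = 4πr² = 0.1224 m².
T⁴ = P/(εσA) = 58.1/(0.96·5.67×10⁻⁸·0.1224) = 8.719×10⁹ K⁴.
T = (8.719×10⁹)^(1/4).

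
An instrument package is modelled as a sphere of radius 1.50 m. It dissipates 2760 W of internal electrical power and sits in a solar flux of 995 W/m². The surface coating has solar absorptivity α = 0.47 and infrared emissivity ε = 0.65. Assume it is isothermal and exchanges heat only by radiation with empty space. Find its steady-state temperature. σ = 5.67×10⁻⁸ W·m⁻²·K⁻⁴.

T ≈ 276 K

At steady state, absorbed solar power + internal power = radiated power.
Absorbed: α·S·A_cross = 0.47·995·7.069 = 3306 W (cross-section πr²).
Total input = 3306 + 2760 = 6066 W.
Radiated: εσ·A_surf·T⁴ with A_surf = 4πr² = 28.27 m².
T⁴ = 6066/(0.65·5.67×10⁻⁸·28.27) = 5.821×10⁹ K⁴.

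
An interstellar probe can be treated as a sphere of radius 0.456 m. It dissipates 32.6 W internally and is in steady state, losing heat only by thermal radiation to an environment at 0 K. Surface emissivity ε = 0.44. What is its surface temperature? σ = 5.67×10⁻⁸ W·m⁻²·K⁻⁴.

Steady state: internal power = radiated power, P = εσA T⁴.
Radiating area A = 4πr² = 2.613 m².
T⁴ = P/(εσA) = 32.6/(0.44·5.67×10⁻⁸·2.613) = 5.001×10⁸ K⁴.
T = (5.001×10⁸)^(1/4).

T ≈ 150 K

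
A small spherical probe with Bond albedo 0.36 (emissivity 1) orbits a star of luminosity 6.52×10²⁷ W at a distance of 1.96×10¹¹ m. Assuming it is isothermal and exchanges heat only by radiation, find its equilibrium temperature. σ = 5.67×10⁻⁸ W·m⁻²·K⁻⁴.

First find the stellar flux at distance d: S = L/(4πd²) = 6.52×10²⁷/(4π·(1.96×10¹¹)²) = 13510 W/m².
For an isothermal sphere, absorbed (1−a)S·πr² = emitted σ·4πr²·T⁴, so T⁴ = (1−a)S/(4σ).
T⁴ = 0.640·13510/(4·5.67×10⁻⁸) = 3.811×10¹⁰ K⁴.

T ≈ 442 K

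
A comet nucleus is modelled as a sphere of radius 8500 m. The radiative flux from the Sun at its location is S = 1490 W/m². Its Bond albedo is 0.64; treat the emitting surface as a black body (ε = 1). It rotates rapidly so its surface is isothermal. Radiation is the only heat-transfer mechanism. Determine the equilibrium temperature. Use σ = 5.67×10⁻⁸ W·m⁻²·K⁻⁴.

At equilibrium, absorbed power = emitted power.
Absorbing cross-section = πr² = 2.270×10⁸ m²; emitting surface = 4πr² = 9.079×10⁸ m² (ratio 4).
(1−a)S·A_cross = εσ·A_surf·T⁴  ⇒  T⁴ = (1−a)S/(4σ).
T⁴ = 0.360·1490/(4·5.67×10⁻⁸) = 2.365×10⁹ K⁴.
T = (2.365×10⁹)^(1/4).

T ≈ 221 K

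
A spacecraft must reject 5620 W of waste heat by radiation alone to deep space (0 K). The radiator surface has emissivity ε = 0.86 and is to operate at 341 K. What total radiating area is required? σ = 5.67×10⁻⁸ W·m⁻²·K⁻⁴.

A ≈ 8.52 m²

P = εσA T⁴ ⇒ A = P/(εσT⁴).
T⁴ = 1.352×10¹⁰ K⁴.
A = 5620/(0.86 × 5.67×10⁻⁸ × 1.352×10¹⁰).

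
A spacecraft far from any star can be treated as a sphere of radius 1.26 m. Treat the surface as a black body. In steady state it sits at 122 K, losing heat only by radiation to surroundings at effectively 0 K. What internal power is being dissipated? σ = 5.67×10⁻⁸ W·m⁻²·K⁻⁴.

Steady state: P = εσA T⁴.
A = 4πr² = 19.95 m²; T⁴ = (122)⁴ = 2.215×10⁸ K⁴.
P = 1.0 × 5.67×10⁻⁸ × 19.95 × 2.215×10⁸.

P ≈ 251 W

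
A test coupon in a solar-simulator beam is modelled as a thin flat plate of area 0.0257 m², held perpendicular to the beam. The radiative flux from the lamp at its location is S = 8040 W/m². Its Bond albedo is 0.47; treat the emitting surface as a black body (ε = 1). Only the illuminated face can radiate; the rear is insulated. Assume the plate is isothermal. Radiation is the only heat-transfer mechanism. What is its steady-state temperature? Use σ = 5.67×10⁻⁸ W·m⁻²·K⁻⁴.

T ≈ 524 K

At equilibrium, absorbed power = emitted power.
Absorbing cross-section = A = 0.02570 m²; emitting surface = A = 0.02570 m² (ratio 1).
(1−a)S·A_cross = εσ·A_surf·T⁴  ⇒  T⁴ = (1−a)S/(1σ).
T⁴ = 0.530·8040/(1·5.67×10⁻⁸) = 7.515×10¹⁰ K⁴.
T = (7.515×10¹⁰)^(1/4).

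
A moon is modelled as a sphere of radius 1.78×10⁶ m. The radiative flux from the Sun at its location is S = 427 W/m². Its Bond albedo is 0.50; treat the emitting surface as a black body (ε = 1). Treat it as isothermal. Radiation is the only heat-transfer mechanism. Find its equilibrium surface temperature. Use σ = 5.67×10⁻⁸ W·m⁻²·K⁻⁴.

T ≈ 175 K

At equilibrium, absorbed power = emitted power.
Absorbing cross-section = πr² = 9.954×10¹² m²; emitting surface = 4πr² = 3.982×10¹³ m² (ratio 4).
(1−a)S·A_cross = εσ·A_surf·T⁴  ⇒  T⁴ = (1−a)S/(4σ).
T⁴ = 0.500·427/(4·5.67×10⁻⁸) = 9.414×10⁸ K⁴.
T = (9.414×10⁸)^(1/4).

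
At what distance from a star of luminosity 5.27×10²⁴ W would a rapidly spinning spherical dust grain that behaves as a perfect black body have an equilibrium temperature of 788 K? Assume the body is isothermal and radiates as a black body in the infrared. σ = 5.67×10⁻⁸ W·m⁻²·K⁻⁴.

For an isothermal black-emitting sphere, (1−a)S·πr² = σ·4πr²·T⁴ ⇒ S = 4σT⁴/(1−a).
S = 4·5.67×10⁻⁸·(788)⁴/1.00 = 87450 W/m².
Flux falls as S = L/(4πd²), so d = √(L/(4πS)) = √(5.27×10²⁴/(4π·87450)).

d ≈ 2.19×10⁹ m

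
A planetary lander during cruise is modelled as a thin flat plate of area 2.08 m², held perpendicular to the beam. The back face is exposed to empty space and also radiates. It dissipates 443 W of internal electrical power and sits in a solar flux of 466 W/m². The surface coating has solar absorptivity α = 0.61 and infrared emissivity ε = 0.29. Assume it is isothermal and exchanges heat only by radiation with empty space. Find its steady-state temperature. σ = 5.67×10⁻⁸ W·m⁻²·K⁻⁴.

T ≈ 351 K

At steady state, absorbed solar power + internal power = radiated power.
Absorbed: α·S·A_cross = 0.61·466·2.080 = 591.3 W (cross-section A).
Total input = 591.3 + 443 = 1034 W.
Radiated: εσ·A_surf·T⁴ with A_surf = 2A = 4.160 m².
T⁴ = 1034/(0.29·5.67×10⁻⁸·4.160) = 1.512×10¹⁰ K⁴.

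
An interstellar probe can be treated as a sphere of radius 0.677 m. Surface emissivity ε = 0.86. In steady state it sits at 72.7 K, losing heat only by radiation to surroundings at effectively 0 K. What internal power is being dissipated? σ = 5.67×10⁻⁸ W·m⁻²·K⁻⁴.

Steady state: P = εσA T⁴.
A = 4πr² = 5.760 m²; T⁴ = (72.7)⁴ = 2.793×10⁷ K⁴.
P = 0.86 × 5.67×10⁻⁸ × 5.760 × 2.793×10⁷.

P ≈ 7.85 W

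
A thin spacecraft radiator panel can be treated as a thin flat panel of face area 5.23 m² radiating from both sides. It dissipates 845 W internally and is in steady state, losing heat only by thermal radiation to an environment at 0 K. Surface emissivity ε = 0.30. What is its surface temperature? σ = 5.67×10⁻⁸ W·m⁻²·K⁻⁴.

T ≈ 263 K

Steady state: internal power = radiated power, P = εσA T⁴.
Radiating area A = 2·5.23 = 10.46 m².
T⁴ = P/(εσA) = 845/(0.30·5.67×10⁻⁸·10.46) = 4.749×10⁹ K⁴.
T = (4.749×10⁹)^(1/4).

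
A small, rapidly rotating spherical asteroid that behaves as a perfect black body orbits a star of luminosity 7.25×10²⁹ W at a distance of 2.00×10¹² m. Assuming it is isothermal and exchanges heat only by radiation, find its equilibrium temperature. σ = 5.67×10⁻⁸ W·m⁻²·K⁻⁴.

First find the stellar flux at distance d: S = L/(4πd²) = 7.25×10²⁹/(4π·(2.00×10¹²)²) = 14420 W/m².
For an isothermal sphere, absorbed (1−a)S·πr² = emitted σ·4πr²·T⁴, so T⁴ = (1−a)S/(4σ).
T⁴ = 1.00·14420/(4·5.67×10⁻⁸) = 6.360×10¹⁰ K⁴.

T ≈ 502 K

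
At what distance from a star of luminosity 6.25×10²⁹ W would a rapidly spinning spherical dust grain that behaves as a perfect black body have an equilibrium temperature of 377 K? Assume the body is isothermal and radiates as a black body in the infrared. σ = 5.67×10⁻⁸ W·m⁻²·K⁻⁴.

d ≈ 3.29×10¹² m

For an isothermal black-emitting sphere, (1−a)S·πr² = σ·4πr²·T⁴ ⇒ S = 4σT⁴/(1−a).
S = 4·5.67×10⁻⁸·(377)⁴/1.00 = 4582 W/m².
Flux falls as S = L/(4πd²), so d = √(L/(4πS)) = √(6.25×10²⁹/(4π·4582)).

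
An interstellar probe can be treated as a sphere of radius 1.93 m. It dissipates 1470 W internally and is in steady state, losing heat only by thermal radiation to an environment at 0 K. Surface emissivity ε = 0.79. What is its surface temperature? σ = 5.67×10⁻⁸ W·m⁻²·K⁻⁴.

T ≈ 163 K

Steady state: internal power = radiated power, P = εσA T⁴.
Radiating area A = 4πr² = 46.81 m².
T⁴ = P/(εσA) = 1470/(0.79·5.67×10⁻⁸·46.81) = 7.011×10⁸ K⁴.
T = (7.011×10⁸)^(1/4).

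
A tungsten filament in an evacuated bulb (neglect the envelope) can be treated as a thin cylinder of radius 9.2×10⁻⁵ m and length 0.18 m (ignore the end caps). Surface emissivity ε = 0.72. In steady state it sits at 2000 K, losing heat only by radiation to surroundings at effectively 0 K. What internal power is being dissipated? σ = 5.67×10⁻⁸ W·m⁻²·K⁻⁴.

Steady state: P = εσA T⁴.
A = 2πrL = 1.040×10⁻⁴ m²; T⁴ = (2000)⁴ = 1.600×10¹³ K⁴.
P = 0.72 × 5.67×10⁻⁸ × 1.040×10⁻⁴ × 1.600×10¹³.

P ≈ 68.0 W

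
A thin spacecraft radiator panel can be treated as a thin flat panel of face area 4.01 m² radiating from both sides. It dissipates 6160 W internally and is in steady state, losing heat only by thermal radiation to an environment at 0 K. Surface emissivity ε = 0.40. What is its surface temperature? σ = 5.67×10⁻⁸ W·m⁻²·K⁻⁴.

T ≈ 429 K

Steady state: internal power = radiated power, P = εσA T⁴.
Radiating area A = 2·4.01 = 8.020 m².
T⁴ = P/(εσA) = 6160/(0.40·5.67×10⁻⁸·8.020) = 3.387×10¹⁰ K⁴.
T = (3.387×10¹⁰)^(1/4).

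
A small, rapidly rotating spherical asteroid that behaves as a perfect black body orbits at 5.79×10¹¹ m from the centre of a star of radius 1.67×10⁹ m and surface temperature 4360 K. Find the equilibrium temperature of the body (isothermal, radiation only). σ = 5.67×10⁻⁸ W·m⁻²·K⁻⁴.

The star's surface emits σT_*⁴; at distance d the flux is S = σT_*⁴(R_*/d)².
S = 5.67×10⁻⁸·(4360)⁴·(1.67×10⁹/5.79×10¹¹)² = 170.5 W/m².
For an isothermal sphere T⁴ = (1−a)S/(4σ) = 7.516×10⁸ K⁴.

T ≈ 166 K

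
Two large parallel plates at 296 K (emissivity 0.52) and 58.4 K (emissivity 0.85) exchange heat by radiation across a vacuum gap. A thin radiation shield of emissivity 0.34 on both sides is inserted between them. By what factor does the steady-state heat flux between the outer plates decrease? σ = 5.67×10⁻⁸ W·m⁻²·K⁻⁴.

factor ≈ 3.33

Without shield: q₀ = σΔ(T⁴)/(1/ε₁+1/ε₂−1) with denominator 2.100.
With shield the two gaps are in series; the resistances add: (1/ε₁+1/ε_s−1)+(1/ε_s+1/ε₂−1) = 3.864+3.118 = 6.982.
Heat-flux ratio q₀/q = 6.982/2.100.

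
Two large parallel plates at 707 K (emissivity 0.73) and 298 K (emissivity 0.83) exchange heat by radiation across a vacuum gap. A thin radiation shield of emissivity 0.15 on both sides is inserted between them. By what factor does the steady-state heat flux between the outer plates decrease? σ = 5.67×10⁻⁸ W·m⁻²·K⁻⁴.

Without shield: q₀ = σΔ(T⁴)/(1/ε₁+1/ε₂−1) with denominator 1.575.
With shield the two gaps are in series; the resistances add: (1/ε₁+1/ε_s−1)+(1/ε_s+1/ε₂−1) = 7.037+6.871 = 13.91.
Heat-flux ratio q₀/q = 13.91/1.575.

factor ≈ 8.83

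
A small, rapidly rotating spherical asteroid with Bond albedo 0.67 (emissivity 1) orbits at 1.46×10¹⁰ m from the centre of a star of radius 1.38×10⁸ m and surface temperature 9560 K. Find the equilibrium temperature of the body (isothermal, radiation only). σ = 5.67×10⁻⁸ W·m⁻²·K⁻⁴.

T ≈ 498 K

The star's surface emits σT_*⁴; at distance d the flux is S = σT_*⁴(R_*/d)².
S = 5.67×10⁻⁸·(9560)⁴·(1.38×10⁸/1.46×10¹⁰)² = 42310 W/m².
For an isothermal sphere T⁴ = (1−a)S/(4σ) = 6.157×10¹⁰ K⁴.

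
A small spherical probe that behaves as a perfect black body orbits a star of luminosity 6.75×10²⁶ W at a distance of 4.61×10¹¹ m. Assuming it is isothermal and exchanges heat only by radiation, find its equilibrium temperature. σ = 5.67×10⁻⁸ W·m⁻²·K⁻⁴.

First find the stellar flux at distance d: S = L/(4πd²) = 6.75×10²⁶/(4π·(4.61×10¹¹)²) = 252.8 W/m².
For an isothermal sphere, absorbed (1−a)S·πr² = emitted σ·4πr²·T⁴, so T⁴ = (1−a)S/(4σ).
T⁴ = 1.00·252.8/(4·5.67×10⁻⁸) = 1.114×10⁹ K⁴.

T ≈ 183 K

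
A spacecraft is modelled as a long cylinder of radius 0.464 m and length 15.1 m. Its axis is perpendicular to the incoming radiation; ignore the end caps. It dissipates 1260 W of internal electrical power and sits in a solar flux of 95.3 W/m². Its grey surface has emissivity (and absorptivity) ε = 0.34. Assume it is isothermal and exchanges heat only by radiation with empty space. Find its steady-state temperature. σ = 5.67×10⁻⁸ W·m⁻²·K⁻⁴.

T ≈ 212 K

At steady state, absorbed solar power + internal power = radiated power.
Absorbed: α·S·A_cross = 0.34·95.3·14.01 = 454.0 W (cross-section 2rL).
Total input = 454.0 + 1260 = 1714 W.
Radiated: εσ·A_surf·T⁴ with A_surf = 2πrL = 44.02 m².
T⁴ = 1714/(0.34·5.67×10⁻⁸·44.02) = 2.020×10⁹ K⁴.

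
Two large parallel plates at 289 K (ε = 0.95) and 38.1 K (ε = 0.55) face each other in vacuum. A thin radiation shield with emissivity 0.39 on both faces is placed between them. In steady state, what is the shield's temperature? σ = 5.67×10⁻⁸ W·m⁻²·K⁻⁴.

T_s ≈ 250 K

In steady state the net flux on the hot side equals that on the cold side.
σ(T₁⁴−T_s⁴)/D₁ = σ(T_s⁴−T₂⁴)/D₂, with D₁ = 1/ε₁+1/ε_s−1 = 2.617, D₂ = 1/ε_s+1/ε₂−1 = 3.382.
Solve for T_s⁴: T_s⁴ = (D₂·T₁⁴ + D₁·T₂⁴)/(D₁+D₂) = 3.934×10⁹ K⁴.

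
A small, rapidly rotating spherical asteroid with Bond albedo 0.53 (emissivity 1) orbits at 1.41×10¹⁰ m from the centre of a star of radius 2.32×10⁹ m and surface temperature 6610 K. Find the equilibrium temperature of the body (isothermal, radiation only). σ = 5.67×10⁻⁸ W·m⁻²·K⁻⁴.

The star's surface emits σT_*⁴; at distance d the flux is S = σT_*⁴(R_*/d)².
S = 5.67×10⁻⁸·(6610)⁴·(2.32×10⁹/1.41×10¹⁰)² = 2.930×10⁶ W/m².
For an isothermal sphere T⁴ = (1−a)S/(4σ) = 6.073×10¹² K⁴.

T ≈ 1570 K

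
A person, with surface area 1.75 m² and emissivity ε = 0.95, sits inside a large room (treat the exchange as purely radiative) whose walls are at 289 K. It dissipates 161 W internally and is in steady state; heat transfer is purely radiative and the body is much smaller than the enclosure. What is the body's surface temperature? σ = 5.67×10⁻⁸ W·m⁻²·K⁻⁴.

T ≈ 305 K

For a small grey body in a large enclosure, net radiated power = εσA(T⁴ − T_w⁴).
Steady state: P = εσA(T⁴ − T_w⁴) with A = 1.75 m².
T⁴ = P/(εσA) + T_w⁴ = 161/(0.95·5.67×10⁻⁸·1.750) + (289)⁴
    = 1.708×10⁹ + 6.976×10⁹ = 8.684×10⁹ K⁴.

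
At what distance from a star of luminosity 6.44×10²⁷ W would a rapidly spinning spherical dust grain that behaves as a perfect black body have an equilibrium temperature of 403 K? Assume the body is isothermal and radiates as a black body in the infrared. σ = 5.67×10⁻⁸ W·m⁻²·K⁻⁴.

d ≈ 2.93×10¹¹ m

For an isothermal black-emitting sphere, (1−a)S·πr² = σ·4πr²·T⁴ ⇒ S = 4σT⁴/(1−a).
S = 4·5.67×10⁻⁸·(403)⁴/1.00 = 5982 W/m².
Flux falls as S = L/(4πd²), so d = √(L/(4πS)) = √(6.44×10²⁷/(4π·5982)).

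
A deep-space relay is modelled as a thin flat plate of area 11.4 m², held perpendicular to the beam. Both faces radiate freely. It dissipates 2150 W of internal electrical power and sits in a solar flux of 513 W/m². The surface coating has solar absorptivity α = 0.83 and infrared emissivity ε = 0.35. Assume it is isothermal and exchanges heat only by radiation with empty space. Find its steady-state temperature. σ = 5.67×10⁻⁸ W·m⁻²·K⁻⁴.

At steady state, absorbed solar power + internal power = radiated power.
Absorbed: α·S·A_cross = 0.83·513·11.40 = 4854 W (cross-section A).
Total input = 4854 + 2150 = 7004 W.
Radiated: εσ·A_surf·T⁴ with A_surf = 2A = 22.80 m².
T⁴ = 7004/(0.35·5.67×10⁻⁸·22.80) = 1.548×10¹⁰ K⁴.

T ≈ 353 K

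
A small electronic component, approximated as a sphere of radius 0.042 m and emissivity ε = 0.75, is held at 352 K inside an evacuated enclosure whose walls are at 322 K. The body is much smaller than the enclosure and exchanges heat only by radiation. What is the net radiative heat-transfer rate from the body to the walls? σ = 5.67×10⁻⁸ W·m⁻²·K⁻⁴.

For a small grey body in a large enclosure: P_net = εσA(T_body⁴ − T_wall⁴).
A = 4πr² = 0.02217 m²; T_body⁴ − T_wall⁴ = 1.535×10¹⁰ − 1.075×10¹⁰ = 4.602×10⁹ K⁴.
|P_net| = 0.75·5.67×10⁻⁸·0.02217·4.602×10⁹.

P_net ≈ 4.34 W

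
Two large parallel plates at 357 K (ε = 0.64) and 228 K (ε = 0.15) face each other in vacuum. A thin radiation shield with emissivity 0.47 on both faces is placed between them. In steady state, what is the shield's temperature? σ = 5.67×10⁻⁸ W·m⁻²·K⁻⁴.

T_s ≈ 336 K

In steady state the net flux on the hot side equals that on the cold side.
σ(T₁⁴−T_s⁴)/D₁ = σ(T_s⁴−T₂⁴)/D₂, with D₁ = 1/ε₁+1/ε_s−1 = 2.690, D₂ = 1/ε_s+1/ε₂−1 = 7.794.
Solve for T_s⁴: T_s⁴ = (D₂·T₁⁴ + D₁·T₂⁴)/(D₁+D₂) = 1.277×10¹⁰ K⁴.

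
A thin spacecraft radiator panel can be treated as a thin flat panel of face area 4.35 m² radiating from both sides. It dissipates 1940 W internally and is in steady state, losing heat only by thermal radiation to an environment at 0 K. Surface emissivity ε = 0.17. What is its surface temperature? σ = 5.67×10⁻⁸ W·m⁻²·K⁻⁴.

Steady state: internal power = radiated power, P = εσA T⁴.
Radiating area A = 2·4.35 = 8.700 m².
T⁴ = P/(εσA) = 1940/(0.17·5.67×10⁻⁸·8.700) = 2.313×10¹⁰ K⁴.
T = (2.313×10¹⁰)^(1/4).

T ≈ 390 K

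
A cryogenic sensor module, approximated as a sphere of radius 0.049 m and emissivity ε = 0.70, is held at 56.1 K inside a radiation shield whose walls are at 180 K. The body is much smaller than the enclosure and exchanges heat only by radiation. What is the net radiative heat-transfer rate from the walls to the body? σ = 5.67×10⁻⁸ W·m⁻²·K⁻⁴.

For a small grey body in a large enclosure: P_net = εσA(T_body⁴ − T_wall⁴).
A = 4πr² = 0.03017 m²; T_body⁴ − T_wall⁴ = 9.905×10⁶ − 1.050×10⁹ = -1.040×10⁹ K⁴.
|P_net| = 0.70·5.67×10⁻⁸·0.03017·1.040×10⁹.

P_net ≈ 1.25 W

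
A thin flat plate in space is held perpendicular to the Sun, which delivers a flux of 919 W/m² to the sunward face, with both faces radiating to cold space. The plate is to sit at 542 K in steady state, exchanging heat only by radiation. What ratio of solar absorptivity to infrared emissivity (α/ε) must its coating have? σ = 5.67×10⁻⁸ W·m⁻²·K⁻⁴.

Balance: αS·A = εσ·2A·T⁴ ⇒ α/ε = 2σT⁴/S.
α/ε = 2·5.67×10⁻⁸·(542)⁴/919 = 2·5.67×10⁻⁸·8.630×10¹⁰/919.

α/ε ≈ 10.6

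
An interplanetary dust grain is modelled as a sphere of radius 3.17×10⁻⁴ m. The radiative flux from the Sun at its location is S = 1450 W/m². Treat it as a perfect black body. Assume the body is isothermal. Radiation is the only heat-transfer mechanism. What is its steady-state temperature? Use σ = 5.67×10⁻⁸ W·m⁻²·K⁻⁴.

T ≈ 283 K

At equilibrium, absorbed power = emitted power.
Absorbing cross-section = πr² = 3.157×10⁻⁷ m²; emitting surface = 4πr² = 1.263×10⁻⁶ m² (ratio 4).
S·A_cross = εσ·A_surf·T⁴  ⇒  T⁴ = S/(4σ).
T⁴ = 1.00·1450/(4·5.67×10⁻⁸) = 6.393×10⁹ K⁴.
T = (6.393×10⁹)^(1/4).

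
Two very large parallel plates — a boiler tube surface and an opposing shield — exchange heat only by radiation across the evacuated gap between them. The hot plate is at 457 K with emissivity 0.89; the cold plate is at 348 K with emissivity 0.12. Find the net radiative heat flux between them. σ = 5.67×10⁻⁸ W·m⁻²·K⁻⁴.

q ≈ 194 W/m²

For two infinite grey parallel plates, q = σ(T₁⁴ − T₂⁴)/(1/ε₁ + 1/ε₂ − 1).
T₁⁴ − T₂⁴ = 4.362×10¹⁰ − 1.467×10¹⁰ = 2.895×10¹⁰ K⁴.
1/ε₁ + 1/ε₂ − 1 = 1.124 + 8.333 − 1 = 8.457.
q = 5.67×10⁻⁸ × 2.895×10¹⁰ / 8.457.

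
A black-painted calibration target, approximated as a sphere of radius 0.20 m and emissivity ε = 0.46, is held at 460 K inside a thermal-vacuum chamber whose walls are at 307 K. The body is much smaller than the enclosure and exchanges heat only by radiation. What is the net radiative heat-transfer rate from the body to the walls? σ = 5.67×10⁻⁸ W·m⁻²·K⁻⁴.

P_net ≈ 471 W

For a small grey body in a large enclosure: P_net = εσA(T_body⁴ − T_wall⁴).
A = 4πr² = 0.5027 m²; T_body⁴ − T_wall⁴ = 4.477×10¹⁰ − 8.883×10⁹ = 3.589×10¹⁰ K⁴.
|P_net| = 0.46·5.67×10⁻⁸·0.5027·3.589×10¹⁰.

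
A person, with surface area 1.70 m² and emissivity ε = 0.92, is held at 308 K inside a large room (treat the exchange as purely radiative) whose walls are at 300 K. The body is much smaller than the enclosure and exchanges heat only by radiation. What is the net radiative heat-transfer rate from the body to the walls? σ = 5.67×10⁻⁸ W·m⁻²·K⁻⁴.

For a small grey body in a large enclosure: P_net = εσA(T_body⁴ − T_wall⁴).
A = 1.70 m²; T_body⁴ − T_wall⁴ = 8.999×10⁹ − 8.100×10⁹ = 8.992×10⁸ K⁴.
|P_net| = 0.92·5.67×10⁻⁸·1.700·8.992×10⁸.

P_net ≈ 79.7 W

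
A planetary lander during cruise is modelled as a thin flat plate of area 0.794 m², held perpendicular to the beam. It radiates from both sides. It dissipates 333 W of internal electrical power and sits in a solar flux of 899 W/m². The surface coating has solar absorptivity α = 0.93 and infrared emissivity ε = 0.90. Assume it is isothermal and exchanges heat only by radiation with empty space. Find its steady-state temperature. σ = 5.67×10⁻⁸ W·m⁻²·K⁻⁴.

At steady state, absorbed solar power + internal power = radiated power.
Absorbed: α·S·A_cross = 0.93·899·0.7940 = 663.8 W (cross-section A).
Total input = 663.8 + 333 = 996.8 W.
Radiated: εσ·A_surf·T⁴ with A_surf = 2A = 1.588 m².
T⁴ = 996.8/(0.90·5.67×10⁻⁸·1.588) = 1.230×10¹⁰ K⁴.

T ≈ 333 K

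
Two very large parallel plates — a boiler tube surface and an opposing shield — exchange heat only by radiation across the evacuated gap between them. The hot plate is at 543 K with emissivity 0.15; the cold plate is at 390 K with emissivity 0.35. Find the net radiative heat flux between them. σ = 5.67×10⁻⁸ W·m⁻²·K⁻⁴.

For two infinite grey parallel plates, q = σ(T₁⁴ − T₂⁴)/(1/ε₁ + 1/ε₂ − 1).
T₁⁴ − T₂⁴ = 8.694×10¹⁰ − 2.313×10¹⁰ = 6.380×10¹⁰ K⁴.
1/ε₁ + 1/ε₂ − 1 = 6.667 + 2.857 − 1 = 8.524.
q = 5.67×10⁻⁸ × 6.380×10¹⁰ / 8.524.

q ≈ 424 W/m²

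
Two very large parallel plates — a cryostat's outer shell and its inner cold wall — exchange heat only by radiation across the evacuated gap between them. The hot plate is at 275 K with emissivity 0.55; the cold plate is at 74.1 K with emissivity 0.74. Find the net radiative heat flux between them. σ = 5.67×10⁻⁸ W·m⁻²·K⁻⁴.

q ≈ 149 W/m²

For two infinite grey parallel plates, q = σ(T₁⁴ − T₂⁴)/(1/ε₁ + 1/ε₂ − 1).
T₁⁴ − T₂⁴ = 5.719×10⁹ − 3.015×10⁷ = 5.689×10⁹ K⁴.
1/ε₁ + 1/ε₂ − 1 = 1.818 + 1.351 − 1 = 2.170.
q = 5.67×10⁻⁸ × 5.689×10⁹ / 2.170.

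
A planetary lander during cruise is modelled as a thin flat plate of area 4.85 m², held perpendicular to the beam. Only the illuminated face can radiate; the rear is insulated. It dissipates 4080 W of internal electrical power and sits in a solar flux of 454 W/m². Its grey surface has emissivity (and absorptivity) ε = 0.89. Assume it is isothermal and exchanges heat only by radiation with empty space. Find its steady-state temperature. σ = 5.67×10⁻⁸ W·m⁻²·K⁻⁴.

T ≈ 396 K

At steady state, absorbed solar power + internal power = radiated power.
Absorbed: α·S·A_cross = 0.89·454·4.850 = 1960 W (cross-section A).
Total input = 1960 + 4080 = 6040 W.
Radiated: εσ·A_surf·T⁴ with A_surf = A = 4.850 m².
T⁴ = 6040/(0.89·5.67×10⁻⁸·4.850) = 2.468×10¹⁰ K⁴.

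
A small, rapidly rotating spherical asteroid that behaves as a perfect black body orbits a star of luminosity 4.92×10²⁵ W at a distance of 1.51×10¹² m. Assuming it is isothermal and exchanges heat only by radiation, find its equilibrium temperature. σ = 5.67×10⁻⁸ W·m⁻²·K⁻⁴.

First find the stellar flux at distance d: S = L/(4πd²) = 4.92×10²⁵/(4π·(1.51×10¹²)²) = 1.717 W/m².
For an isothermal sphere, absorbed (1−a)S·πr² = emitted σ·4πr²·T⁴, so T⁴ = (1−a)S/(4σ).
T⁴ = 1.00·1.717/(4·5.67×10⁻⁸) = 7.571×10⁶ K⁴.

T ≈ 52.5 K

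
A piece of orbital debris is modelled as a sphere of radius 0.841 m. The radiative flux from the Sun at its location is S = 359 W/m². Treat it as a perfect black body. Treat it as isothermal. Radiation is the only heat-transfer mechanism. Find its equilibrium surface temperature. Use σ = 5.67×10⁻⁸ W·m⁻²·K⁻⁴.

T ≈ 199 K

At equilibrium, absorbed power = emitted power.
Absorbing cross-section = πr² = 2.222 m²; emitting surface = 4πr² = 8.888 m² (ratio 4).
S·A_cross = εσ·A_surf·T⁴  ⇒  T⁴ = S/(4σ).
T⁴ = 1.00·359/(4·5.67×10⁻⁸) = 1.583×10⁹ K⁴.
T = (1.583×10⁹)^(1/4).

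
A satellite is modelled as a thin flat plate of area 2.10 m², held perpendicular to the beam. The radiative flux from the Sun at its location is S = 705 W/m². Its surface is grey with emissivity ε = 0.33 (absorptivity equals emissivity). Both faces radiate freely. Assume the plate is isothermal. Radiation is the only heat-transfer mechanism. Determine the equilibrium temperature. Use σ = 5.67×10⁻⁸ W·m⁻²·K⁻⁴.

T ≈ 281 K

At equilibrium, absorbed power = emitted power.
Absorbing cross-section = A = 2.100 m²; emitting surface = 2A = 4.200 m² (ratio 2).
εS·A_cross = εσ·A_surf·T⁴  ⇒  T⁴ = S/(2σ)   (ε cancels).
T⁴ = 705/(2·5.67×10⁻⁸) = 6.217×10⁹ K⁴.
T = (6.217×10⁹)^(1/4).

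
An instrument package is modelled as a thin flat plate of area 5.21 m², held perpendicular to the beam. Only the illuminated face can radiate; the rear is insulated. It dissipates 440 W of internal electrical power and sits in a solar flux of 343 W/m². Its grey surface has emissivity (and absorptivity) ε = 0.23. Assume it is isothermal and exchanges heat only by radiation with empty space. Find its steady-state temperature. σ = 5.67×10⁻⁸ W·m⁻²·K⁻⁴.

At steady state, absorbed solar power + internal power = radiated power.
Absorbed: α·S·A_cross = 0.23·343·5.210 = 411.0 W (cross-section A).
Total input = 411.0 + 440 = 851.0 W.
Radiated: εσ·A_surf·T⁴ with A_surf = A = 5.210 m².
T⁴ = 851.0/(0.23·5.67×10⁻⁸·5.210) = 1.253×10¹⁰ K⁴.

T ≈ 335 K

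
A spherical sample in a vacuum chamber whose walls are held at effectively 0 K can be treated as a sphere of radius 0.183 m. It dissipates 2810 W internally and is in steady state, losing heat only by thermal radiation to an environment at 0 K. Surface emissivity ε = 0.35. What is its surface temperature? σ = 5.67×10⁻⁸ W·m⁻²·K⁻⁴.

Steady state: internal power = radiated power, P = εσA T⁴.
Radiating area A = 4πr² = 0.4208 m².
T⁴ = P/(εσA) = 2810/(0.35·5.67×10⁻⁸·0.4208) = 3.365×10¹¹ K⁴.
T = (3.365×10¹¹)^(1/4).

T ≈ 762 K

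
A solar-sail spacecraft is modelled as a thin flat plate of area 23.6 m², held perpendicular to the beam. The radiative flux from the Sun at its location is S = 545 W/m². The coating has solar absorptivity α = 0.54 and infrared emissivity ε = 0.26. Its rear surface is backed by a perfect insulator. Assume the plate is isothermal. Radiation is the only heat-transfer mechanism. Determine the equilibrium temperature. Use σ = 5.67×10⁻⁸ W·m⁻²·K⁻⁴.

At equilibrium, absorbed power = emitted power.
Absorbing cross-section = A = 23.60 m²; emitting surface = A = 23.60 m² (ratio 1).
αS·A_cross = εσ·A_surf·T⁴  ⇒  T⁴ = αS/(ε·1σ).
T⁴ = 0.540·545/(0.26·1·5.67×10⁻⁸) = 1.996×10¹⁰ K⁴.
T = (1.996×10¹⁰)^(1/4).

T ≈ 376 K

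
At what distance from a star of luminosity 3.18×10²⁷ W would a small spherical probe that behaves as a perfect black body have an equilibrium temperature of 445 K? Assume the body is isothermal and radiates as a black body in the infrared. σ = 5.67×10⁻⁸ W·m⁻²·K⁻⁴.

For an isothermal black-emitting sphere, (1−a)S·πr² = σ·4πr²·T⁴ ⇒ S = 4σT⁴/(1−a).
S = 4·5.67×10⁻⁸·(445)⁴/1.00 = 8894 W/m².
Flux falls as S = L/(4πd²), so d = √(L/(4πS)) = √(3.18×10²⁷/(4π·8894)).

d ≈ 1.69×10¹¹ m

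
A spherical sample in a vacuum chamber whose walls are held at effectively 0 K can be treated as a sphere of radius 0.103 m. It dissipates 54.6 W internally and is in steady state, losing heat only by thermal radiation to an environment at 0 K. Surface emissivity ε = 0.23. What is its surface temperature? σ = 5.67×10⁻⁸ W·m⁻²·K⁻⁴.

Steady state: internal power = radiated power, P = εσA T⁴.
Radiating area A = 4πr² = 0.1333 m².
T⁴ = P/(εσA) = 54.6/(0.23·5.67×10⁻⁸·0.1333) = 3.140×10¹⁰ K⁴.
T = (3.140×10¹⁰)^(1/4).

T ≈ 421 K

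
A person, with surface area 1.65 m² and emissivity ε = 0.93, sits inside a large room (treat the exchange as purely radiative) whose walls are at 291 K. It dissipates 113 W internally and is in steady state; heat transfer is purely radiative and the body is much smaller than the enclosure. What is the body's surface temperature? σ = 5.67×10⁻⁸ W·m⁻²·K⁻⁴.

T ≈ 303 K

For a small grey body in a large enclosure, net radiated power = εσA(T⁴ − T_w⁴).
Steady state: P = εσA(T⁴ − T_w⁴) with A = 1.65 m².
T⁴ = P/(εσA) + T_w⁴ = 113/(0.93·5.67×10⁻⁸·1.650) + (291)⁴
    = 1.299×10⁹ + 7.171×10⁹ = 8.470×10⁹ K⁴.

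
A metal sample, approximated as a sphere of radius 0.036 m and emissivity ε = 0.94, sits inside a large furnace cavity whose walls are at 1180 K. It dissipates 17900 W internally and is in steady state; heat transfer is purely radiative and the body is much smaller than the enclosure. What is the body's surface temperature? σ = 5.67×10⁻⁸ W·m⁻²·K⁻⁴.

For a small grey body in a large enclosure, net radiated power = εσA(T⁴ − T_w⁴).
Steady state: P = εσA(T⁴ − T_w⁴) with A = 4πr² = 0.01629 m².
T⁴ = P/(εσA) + T_w⁴ = 17900/(0.94·5.67×10⁻⁸·0.01629) + (1180)⁴
    = 2.062×10¹³ + 1.939×10¹² = 2.256×10¹³ K⁴.

T ≈ 2180 K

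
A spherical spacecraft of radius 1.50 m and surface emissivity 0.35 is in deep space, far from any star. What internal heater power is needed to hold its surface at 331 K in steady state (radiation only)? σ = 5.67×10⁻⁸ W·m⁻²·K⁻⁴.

P = εσ·4πr²·T⁴.
4πr² = 28.27 m²; T⁴ = 1.200×10¹⁰ K⁴.
P = 0.35·5.67×10⁻⁸·28.27·1.200×10¹⁰.

P ≈ 6740 W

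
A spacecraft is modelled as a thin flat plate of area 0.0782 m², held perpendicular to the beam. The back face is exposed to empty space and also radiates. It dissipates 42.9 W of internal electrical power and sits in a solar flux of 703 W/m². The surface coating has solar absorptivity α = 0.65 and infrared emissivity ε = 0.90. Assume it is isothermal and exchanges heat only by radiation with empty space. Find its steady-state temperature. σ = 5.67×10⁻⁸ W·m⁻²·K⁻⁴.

T ≈ 315 K

At steady state, absorbed solar power + internal power = radiated power.
Absorbed: α·S·A_cross = 0.65·703·0.07820 = 35.73 W (cross-section A).
Total input = 35.73 + 42.9 = 78.63 W.
Radiated: εσ·A_surf·T⁴ with A_surf = 2A = 0.1564 m².
T⁴ = 78.63/(0.90·5.67×10⁻⁸·0.1564) = 9.852×10⁹ K⁴.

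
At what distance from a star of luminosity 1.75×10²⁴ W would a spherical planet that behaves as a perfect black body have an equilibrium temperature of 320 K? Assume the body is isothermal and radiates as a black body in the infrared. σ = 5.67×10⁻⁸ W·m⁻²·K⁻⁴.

d ≈ 7.65×10⁹ m

For an isothermal black-emitting sphere, (1−a)S·πr² = σ·4πr²·T⁴ ⇒ S = 4σT⁴/(1−a).
S = 4·5.67×10⁻⁸·(320)⁴/1.00 = 2378 W/m².
Flux falls as S = L/(4πd²), so d = √(L/(4πS)) = √(1.75×10²⁴/(4π·2378)).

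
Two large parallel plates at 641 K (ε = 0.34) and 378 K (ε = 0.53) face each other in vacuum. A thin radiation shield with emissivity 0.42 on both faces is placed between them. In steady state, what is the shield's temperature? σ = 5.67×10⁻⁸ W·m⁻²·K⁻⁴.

T_s ≈ 539 K

In steady state the net flux on the hot side equals that on the cold side.
σ(T₁⁴−T_s⁴)/D₁ = σ(T_s⁴−T₂⁴)/D₂, with D₁ = 1/ε₁+1/ε_s−1 = 4.322, D₂ = 1/ε_s+1/ε₂−1 = 3.268.
Solve for T_s⁴: T_s⁴ = (D₂·T₁⁴ + D₁·T₂⁴)/(D₁+D₂) = 8.431×10¹⁰ K⁴.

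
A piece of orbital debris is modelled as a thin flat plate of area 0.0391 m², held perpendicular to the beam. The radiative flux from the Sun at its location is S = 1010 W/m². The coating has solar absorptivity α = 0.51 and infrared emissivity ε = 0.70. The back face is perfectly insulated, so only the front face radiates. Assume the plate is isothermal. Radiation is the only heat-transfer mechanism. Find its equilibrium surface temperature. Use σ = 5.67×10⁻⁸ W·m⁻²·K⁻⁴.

T ≈ 338 K

At equilibrium, absorbed power = emitted power.
Absorbing cross-section = A = 0.03910 m²; emitting surface = A = 0.03910 m² (ratio 1).
αS·A_cross = εσ·A_surf·T⁴  ⇒  T⁴ = αS/(ε·1σ).
T⁴ = 0.510·1010/(0.70·1·5.67×10⁻⁸) = 1.298×10¹⁰ K⁴.
T = (1.298×10¹⁰)^(1/4).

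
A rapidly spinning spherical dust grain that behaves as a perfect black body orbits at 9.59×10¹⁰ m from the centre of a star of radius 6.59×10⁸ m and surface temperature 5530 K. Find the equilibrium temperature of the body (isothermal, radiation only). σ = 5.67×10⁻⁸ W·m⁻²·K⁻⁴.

T ≈ 324 K

The star's surface emits σT_*⁴; at distance d the flux is S = σT_*⁴(R_*/d)².
S = 5.67×10⁻⁸·(5530)⁴·(6.59×10⁸/9.59×10¹⁰)² = 2504 W/m².
For an isothermal sphere T⁴ = (1−a)S/(4σ) = 1.104×10¹⁰ K⁴.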